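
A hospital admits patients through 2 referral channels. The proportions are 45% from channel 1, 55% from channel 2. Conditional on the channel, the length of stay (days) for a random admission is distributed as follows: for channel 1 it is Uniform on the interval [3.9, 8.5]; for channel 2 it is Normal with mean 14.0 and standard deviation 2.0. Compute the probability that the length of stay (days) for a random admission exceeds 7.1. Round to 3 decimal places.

Conditional on each channel, P(X > 7.1): 1: 0.304348; 2: 0.99972.
By total probability, P(X > 7.1) = 0.45·0.304348 + 0.55·0.99972 = 0.686802.

0.687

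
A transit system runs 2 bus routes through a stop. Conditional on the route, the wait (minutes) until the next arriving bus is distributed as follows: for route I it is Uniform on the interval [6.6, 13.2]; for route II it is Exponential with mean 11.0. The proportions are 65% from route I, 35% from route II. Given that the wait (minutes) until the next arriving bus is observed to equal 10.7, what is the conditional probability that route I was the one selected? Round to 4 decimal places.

0.8912

Likelihoods f(10.7 | ·): I: 0.151515; II: 0.0343682.
Posterior ∝ prior × likelihood. Numerator for I: 0.65·0.151515 = 0.0984848.
Normalizing constant: 0.65·0.151515 + 0.35·0.0343682 = 0.110514.
P(I | observation) = 0.0984848 / 0.110514 = 0.891155.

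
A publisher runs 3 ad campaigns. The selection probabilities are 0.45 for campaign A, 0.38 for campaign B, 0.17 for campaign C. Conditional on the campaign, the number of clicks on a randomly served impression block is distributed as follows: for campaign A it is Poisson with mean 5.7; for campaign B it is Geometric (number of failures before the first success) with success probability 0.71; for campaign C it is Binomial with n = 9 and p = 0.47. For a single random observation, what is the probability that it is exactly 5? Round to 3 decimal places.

0.115

Conditional on each campaign, P(X = 5): A: 0.16777; B: 0.00145629; C: 0.228015.
By total probability, P(X = 5) = 0.45·0.16777 + 0.38·0.00145629 + 0.17·0.228015 = 0.114812.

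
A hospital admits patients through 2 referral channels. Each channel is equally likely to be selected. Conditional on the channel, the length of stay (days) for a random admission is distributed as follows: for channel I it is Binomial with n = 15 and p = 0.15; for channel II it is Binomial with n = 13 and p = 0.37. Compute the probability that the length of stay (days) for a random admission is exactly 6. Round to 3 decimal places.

0.093

Conditional on each channel, P(X = 6): I: 0.0132045; II: 0.173425.
By total probability, P(X = 6) = 0.5·0.0132045 + 0.5·0.173425 = 0.0933147.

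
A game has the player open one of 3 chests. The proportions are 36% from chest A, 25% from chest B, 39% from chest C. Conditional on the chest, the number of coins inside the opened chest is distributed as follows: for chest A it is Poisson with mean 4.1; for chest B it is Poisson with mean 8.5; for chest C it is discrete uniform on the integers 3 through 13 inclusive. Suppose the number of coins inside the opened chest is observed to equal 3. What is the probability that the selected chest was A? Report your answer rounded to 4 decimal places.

Likelihoods P(X=3 | ·): A: 0.190368; B: 0.0208258; C: 0.0909091.
Posterior ∝ prior × likelihood. Numerator for A: 0.36·0.190368 = 0.0685323.
Normalizing constant: 0.36·0.190368 + 0.25·0.0208258 + 0.39·0.0909091 = 0.109193.
P(A | observation) = 0.0685323 / 0.109193 = 0.627624.

0.6276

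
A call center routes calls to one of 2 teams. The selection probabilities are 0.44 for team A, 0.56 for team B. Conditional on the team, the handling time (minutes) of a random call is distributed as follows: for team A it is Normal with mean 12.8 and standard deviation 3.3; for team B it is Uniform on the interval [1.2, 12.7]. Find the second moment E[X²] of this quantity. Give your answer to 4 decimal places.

110.1023

For each component E[X²] = Var + (mean)², giving A: 174.73; B: 59.3233.
Overall E[X²] = 0.44·174.73 + 0.56·59.3233 = 110.102.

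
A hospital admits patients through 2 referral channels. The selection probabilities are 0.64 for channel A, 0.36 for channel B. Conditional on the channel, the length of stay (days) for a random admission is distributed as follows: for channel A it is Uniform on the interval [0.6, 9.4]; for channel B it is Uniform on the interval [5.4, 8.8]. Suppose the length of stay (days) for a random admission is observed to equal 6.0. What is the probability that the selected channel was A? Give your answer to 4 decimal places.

Likelihoods f(6.0 | ·): A: 0.113636; B: 0.294118.
Posterior ∝ prior × likelihood. Numerator for A: 0.64·0.113636 = 0.0727273.
Normalizing constant: 0.64·0.113636 + 0.36·0.294118 = 0.17861.
P(A | observation) = 0.0727273 / 0.17861 = 0.407186.

0.4072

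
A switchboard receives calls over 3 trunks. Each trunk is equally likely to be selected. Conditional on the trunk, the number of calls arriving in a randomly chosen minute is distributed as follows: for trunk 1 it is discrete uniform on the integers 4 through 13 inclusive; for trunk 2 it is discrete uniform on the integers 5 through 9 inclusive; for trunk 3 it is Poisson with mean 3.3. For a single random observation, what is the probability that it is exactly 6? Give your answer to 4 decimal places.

Conditional on each trunk, P(X = 6): 1: 0.1; 2: 0.2; 3: 0.0661575.
By total probability, P(X = 6) = 0.333333·0.1 + 0.333333·0.2 + 0.333333·0.0661575 = 0.122053.

0.1221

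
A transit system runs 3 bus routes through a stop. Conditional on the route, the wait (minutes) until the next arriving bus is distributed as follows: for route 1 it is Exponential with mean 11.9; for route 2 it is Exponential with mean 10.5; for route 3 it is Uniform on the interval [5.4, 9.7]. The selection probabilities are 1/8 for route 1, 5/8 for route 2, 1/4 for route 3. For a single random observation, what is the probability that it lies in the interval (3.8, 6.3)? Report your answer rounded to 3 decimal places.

0.162

Conditional on each route, P(3.8 < X < 6.3): 1: 0.137686; 2: 0.147537; 3: 0.209302.
By total probability, P(3.8 < X < 6.3) = 0.125·0.137686 + 0.625·0.147537 + 0.25·0.209302 = 0.161747.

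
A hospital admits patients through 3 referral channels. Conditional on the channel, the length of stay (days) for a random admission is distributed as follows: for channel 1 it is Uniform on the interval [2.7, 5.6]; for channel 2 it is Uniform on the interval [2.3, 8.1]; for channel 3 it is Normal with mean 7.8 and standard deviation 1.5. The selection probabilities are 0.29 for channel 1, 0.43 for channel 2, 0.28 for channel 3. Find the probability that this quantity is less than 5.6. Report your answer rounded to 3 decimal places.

0.555

Conditional on each channel, P(X < 5.6): 1: 1; 2: 0.568966; 3: 0.0712334.
By total probability, P(X < 5.6) = 0.29·1 + 0.43·0.568966 + 0.28·0.0712334 = 0.554601.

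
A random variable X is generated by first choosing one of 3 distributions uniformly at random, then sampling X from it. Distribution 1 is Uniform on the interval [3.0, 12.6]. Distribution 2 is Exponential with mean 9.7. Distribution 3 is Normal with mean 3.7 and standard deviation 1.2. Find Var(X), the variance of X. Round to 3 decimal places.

40.672

Per component, 1: μ=7.8, E[X²]=68.52; 2: μ=9.7, E[X²]=188.18; 3: μ=3.7, E[X²]=15.13.
E[X] = 0.333333·7.8 + 0.333333·9.7 + 0.333333·3.7 = 7.06667.
E[X²] = 0.333333·68.52 + 0.333333·188.18 + 0.333333·15.13 = 90.61.
Var(X) = E[X²] − (E[X])² = 90.61 − 49.9378 = 40.6722.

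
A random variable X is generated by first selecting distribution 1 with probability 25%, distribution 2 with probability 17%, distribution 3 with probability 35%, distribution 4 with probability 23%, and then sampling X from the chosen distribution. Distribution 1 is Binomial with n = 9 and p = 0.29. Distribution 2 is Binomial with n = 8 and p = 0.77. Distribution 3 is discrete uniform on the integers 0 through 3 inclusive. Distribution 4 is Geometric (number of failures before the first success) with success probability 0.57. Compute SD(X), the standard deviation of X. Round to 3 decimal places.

Per component, 1: μ=2.61, E[X²]=8.6652; 2: μ=6.16, E[X²]=39.3624; 3: μ=1.5, E[X²]=3.5; 4: μ=0.754386, E[X²]=1.89258.
E[X] = 0.25·2.61 + 0.17·6.16 + 0.35·1.5 + 0.23·0.754386 = 2.39821.
E[X²] = 0.25·8.6652 + 0.17·39.3624 + 0.35·3.5 + 0.23·1.89258 = 10.5182.
Var(X) = E[X²] − (E[X])² = 10.5182 − 5.75141 = 4.7668.
SD(X) = √4.7668 = 2.1833.

2.183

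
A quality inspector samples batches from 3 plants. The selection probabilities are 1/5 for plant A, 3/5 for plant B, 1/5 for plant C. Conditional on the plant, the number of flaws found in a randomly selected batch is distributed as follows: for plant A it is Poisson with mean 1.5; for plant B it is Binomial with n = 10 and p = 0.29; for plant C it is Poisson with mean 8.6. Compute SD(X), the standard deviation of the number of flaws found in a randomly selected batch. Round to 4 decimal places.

3.0669

Per component, A: μ=1.5, E[X²]=3.75; B: μ=2.9, E[X²]=10.469; C: μ=8.6, E[X²]=82.56.
E[X] = 0.2·1.5 + 0.6·2.9 + 0.2·8.6 = 3.76.
E[X²] = 0.2·3.75 + 0.6·10.469 + 0.2·82.56 = 23.5434.
Var(X) = E[X²] − (E[X])² = 23.5434 − 14.1376 = 9.4058.
SD(X) = √9.4058 = 3.06689.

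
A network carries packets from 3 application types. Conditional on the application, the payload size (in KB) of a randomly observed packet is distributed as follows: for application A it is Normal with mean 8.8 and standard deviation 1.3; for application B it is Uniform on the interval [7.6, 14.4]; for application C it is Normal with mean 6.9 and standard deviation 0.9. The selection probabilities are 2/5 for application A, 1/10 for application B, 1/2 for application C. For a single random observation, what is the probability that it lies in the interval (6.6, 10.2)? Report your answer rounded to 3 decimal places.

0.679

Conditional on each application, P(6.6 < X < 10.2): A: 0.813949; B: 0.382353; C: 0.630436.
By total probability, P(6.6 < X < 10.2) = 0.4·0.813949 + 0.1·0.382353 + 0.5·0.630436 = 0.679033.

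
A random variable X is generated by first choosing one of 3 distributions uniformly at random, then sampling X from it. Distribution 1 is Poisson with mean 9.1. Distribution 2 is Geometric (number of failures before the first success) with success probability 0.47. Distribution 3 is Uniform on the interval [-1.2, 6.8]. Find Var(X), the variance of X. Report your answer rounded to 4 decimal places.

17.3936

Per component, 1: μ=9.1, E[X²]=91.91; 2: μ=1.12766, E[X²]=3.67089; 3: μ=2.8, E[X²]=13.1733.
E[X] = 0.333333·9.1 + 0.333333·1.12766 + 0.333333·2.8 = 4.34255.
E[X²] = 0.333333·91.91 + 0.333333·3.67089 + 0.333333·13.1733 = 36.2514.
Var(X) = E[X²] − (E[X])² = 36.2514 − 18.8578 = 17.3936.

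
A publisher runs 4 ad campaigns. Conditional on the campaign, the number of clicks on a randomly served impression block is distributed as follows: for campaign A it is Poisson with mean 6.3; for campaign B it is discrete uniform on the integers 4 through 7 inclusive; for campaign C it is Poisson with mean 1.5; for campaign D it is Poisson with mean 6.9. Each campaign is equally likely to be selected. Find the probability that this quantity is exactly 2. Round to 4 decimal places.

Conditional on each campaign, P(X = 2): A: 0.0364415; B: 0; C: 0.251021; D: 0.0239903.
By total probability, P(X = 2) = 0.25·0.0364415 + 0.25·0 + 0.25·0.251021 + 0.25·0.0239903 = 0.0778633.

0.0779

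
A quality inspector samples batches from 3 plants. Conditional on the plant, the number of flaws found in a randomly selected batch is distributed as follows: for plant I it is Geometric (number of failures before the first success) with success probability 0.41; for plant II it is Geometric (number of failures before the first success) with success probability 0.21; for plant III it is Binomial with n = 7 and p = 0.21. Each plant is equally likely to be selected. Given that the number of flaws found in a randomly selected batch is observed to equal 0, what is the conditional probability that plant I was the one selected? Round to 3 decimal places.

0.505

Likelihoods P(X=0 | ·): I: 0.41; II: 0.21; III: 0.192039.
Posterior ∝ prior × likelihood. Numerator for I: 0.333333·0.41 = 0.136667.
Normalizing constant: 0.333333·0.41 + 0.333333·0.21 + 0.333333·0.192039 = 0.27068.
P(I | observation) = 0.136667 / 0.27068 = 0.504902.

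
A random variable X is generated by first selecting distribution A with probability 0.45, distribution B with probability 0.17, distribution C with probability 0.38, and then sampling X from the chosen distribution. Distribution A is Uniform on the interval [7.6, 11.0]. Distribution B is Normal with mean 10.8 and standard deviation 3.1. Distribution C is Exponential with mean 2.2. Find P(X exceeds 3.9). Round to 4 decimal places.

Conditional on each component, P(X > 3.9): A: 1; B: 0.986986; C: 0.169869.
By total probability, P(X > 3.9) = 0.45·1 + 0.17·0.986986 + 0.38·0.169869 = 0.682338.

0.6823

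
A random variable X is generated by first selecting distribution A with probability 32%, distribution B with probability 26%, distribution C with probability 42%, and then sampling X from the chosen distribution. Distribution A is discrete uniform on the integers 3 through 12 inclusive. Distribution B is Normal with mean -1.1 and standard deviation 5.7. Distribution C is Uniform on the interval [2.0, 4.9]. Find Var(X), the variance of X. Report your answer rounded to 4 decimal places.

22.0004

Per component, A: μ=7.5, E[X²]=64.5; B: μ=-1.1, E[X²]=33.7; C: μ=3.45, E[X²]=12.6033.
E[X] = 0.32·7.5 + 0.26·-1.1 + 0.42·3.45 = 3.563.
E[X²] = 0.32·64.5 + 0.26·33.7 + 0.42·12.6033 = 34.6954.
Var(X) = E[X²] − (E[X])² = 34.6954 − 12.695 = 22.0004.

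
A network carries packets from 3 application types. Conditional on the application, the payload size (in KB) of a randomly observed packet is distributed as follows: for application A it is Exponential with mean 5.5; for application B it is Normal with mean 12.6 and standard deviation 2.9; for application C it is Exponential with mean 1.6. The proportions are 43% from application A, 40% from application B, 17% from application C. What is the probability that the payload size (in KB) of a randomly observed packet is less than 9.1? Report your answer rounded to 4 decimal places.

0.5627

Conditional on each application, P(X < 9.1): A: 0.808821; B: 0.113736; C: 0.996612.
By total probability, P(X < 9.1) = 0.43·0.808821 + 0.4·0.113736 + 0.17·0.996612 = 0.562711.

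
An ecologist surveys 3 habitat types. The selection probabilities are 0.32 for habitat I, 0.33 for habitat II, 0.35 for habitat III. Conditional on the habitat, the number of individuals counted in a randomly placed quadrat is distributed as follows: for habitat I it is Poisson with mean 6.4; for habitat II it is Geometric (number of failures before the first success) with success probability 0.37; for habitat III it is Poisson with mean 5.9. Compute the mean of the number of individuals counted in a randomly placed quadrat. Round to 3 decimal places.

4.675

Component means — I: 6.4; II: 1.7027; III: 5.9.
E[X] = 0.32·6.4 + 0.33·1.7027 + 0.35·5.9 = 4.67489.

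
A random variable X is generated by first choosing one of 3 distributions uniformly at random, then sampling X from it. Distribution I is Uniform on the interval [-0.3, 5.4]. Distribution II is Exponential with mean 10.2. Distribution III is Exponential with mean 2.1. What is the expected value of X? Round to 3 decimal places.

Component means — I: 2.55; II: 10.2; III: 2.1.
E[X] = 0.333333·2.55 + 0.333333·10.2 + 0.333333·2.1 = 4.95.

4.950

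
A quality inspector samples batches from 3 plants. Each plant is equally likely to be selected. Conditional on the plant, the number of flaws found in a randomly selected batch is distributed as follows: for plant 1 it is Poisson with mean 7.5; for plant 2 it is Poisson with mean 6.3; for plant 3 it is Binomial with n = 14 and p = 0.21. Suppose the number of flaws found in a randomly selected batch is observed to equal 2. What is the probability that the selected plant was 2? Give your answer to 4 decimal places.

Likelihoods P(X=2 | ·): 1: 0.0155555; 2: 0.0364415; 3: 0.23714.
Posterior ∝ prior × likelihood. Numerator for 2: 0.333333·0.0364415 = 0.0121472.
Normalizing constant: 0.333333·0.0155555 + 0.333333·0.0364415 + 0.333333·0.23714 = 0.096379.
P(2 | observation) = 0.0121472 / 0.096379 = 0.126035.

0.1260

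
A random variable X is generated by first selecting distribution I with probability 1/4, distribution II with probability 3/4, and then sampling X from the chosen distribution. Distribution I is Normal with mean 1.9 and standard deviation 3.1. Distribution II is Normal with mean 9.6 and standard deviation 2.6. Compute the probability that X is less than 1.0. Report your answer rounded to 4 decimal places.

0.0968

Conditional on each component, P(X < 1.0): I: 0.385785; II: 0.000470341.
By total probability, P(X < 1.0) = 0.25·0.385785 + 0.75·0.000470341 = 0.0967989.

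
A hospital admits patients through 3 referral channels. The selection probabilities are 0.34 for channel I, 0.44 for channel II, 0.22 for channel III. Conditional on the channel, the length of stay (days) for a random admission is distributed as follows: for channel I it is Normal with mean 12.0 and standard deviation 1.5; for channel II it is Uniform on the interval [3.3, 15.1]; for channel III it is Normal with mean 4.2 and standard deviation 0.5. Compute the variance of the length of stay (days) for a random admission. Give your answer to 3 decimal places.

14.069

Per component, I: μ=12, E[X²]=146.25; II: μ=9.2, E[X²]=96.2433; III: μ=4.2, E[X²]=17.89.
E[X] = 0.34·12 + 0.44·9.2 + 0.22·4.2 = 9.052.
E[X²] = 0.34·146.25 + 0.44·96.2433 + 0.22·17.89 = 96.0079.
Var(X) = E[X²] − (E[X])² = 96.0079 − 81.9387 = 14.0692.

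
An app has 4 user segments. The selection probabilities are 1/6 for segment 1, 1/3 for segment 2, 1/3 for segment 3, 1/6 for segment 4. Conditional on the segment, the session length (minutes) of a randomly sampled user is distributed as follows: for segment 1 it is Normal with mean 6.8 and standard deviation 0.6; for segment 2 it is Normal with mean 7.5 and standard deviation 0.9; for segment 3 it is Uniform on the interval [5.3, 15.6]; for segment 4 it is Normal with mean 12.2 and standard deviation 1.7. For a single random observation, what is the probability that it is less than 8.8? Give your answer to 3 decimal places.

0.592

Conditional on each segment, P(X < 8.8): 1: 0.999571; 2: 0.925693; 3: 0.339806; 4: 0.0227501.
By total probability, P(X < 8.8) = 0.166667·0.999571 + 0.333333·0.925693 + 0.333333·0.339806 + 0.166667·0.0227501 = 0.59222.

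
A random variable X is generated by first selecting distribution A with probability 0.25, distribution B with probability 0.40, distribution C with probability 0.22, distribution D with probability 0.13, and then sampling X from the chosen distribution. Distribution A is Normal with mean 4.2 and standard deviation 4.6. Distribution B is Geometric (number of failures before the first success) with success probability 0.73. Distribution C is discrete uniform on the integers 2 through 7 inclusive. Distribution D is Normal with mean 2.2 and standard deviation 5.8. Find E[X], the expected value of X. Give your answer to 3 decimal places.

2.474

Component means — A: 4.2; B: 0.369863; C: 4.5; D: 2.2.
E[X] = 0.25·4.2 + 0.4·0.369863 + 0.22·4.5 + 0.13·2.2 = 2.47395.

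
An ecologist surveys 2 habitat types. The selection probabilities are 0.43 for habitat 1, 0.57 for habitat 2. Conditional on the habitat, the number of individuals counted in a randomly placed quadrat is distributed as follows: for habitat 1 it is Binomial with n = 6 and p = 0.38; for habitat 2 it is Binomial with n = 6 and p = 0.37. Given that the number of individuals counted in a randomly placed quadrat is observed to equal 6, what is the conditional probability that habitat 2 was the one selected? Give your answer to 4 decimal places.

0.5304

Likelihoods P(X=6 | ·): 1: 0.00301094; 2: 0.00256573.
Posterior ∝ prior × likelihood. Numerator for 2: 0.57·0.00256573 = 0.00146246.
Normalizing constant: 0.43·0.00301094 + 0.57·0.00256573 = 0.00275717.
P(2 | observation) = 0.00146246 / 0.00275717 = 0.530423.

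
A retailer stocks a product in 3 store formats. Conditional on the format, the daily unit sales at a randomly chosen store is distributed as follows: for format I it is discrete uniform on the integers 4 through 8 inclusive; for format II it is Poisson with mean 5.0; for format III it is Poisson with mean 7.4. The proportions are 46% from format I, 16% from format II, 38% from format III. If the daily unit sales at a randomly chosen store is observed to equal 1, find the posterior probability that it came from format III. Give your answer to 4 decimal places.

Likelihoods P(X=1 | ·): I: 0; II: 0.0336897; III: 0.00452327.
Posterior ∝ prior × likelihood. Numerator for III: 0.38·0.00452327 = 0.00171884.
Normalizing constant: 0.46·0 + 0.16·0.0336897 + 0.38·0.00452327 = 0.0071092.
P(III | observation) = 0.00171884 / 0.0071092 = 0.241777.

0.2418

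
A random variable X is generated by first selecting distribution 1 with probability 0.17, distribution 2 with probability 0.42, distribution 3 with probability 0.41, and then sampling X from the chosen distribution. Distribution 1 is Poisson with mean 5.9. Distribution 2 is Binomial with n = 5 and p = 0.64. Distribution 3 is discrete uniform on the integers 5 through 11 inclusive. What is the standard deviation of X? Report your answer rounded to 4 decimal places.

2.8146

Per component, 1: μ=5.9, E[X²]=40.71; 2: μ=3.2, E[X²]=11.392; 3: μ=8, E[X²]=68.
E[X] = 0.17·5.9 + 0.42·3.2 + 0.41·8 = 5.627.
E[X²] = 0.17·40.71 + 0.42·11.392 + 0.41·68 = 39.5853.
Var(X) = E[X²] − (E[X])² = 39.5853 − 31.6631 = 7.92221.
SD(X) = √7.92221 = 2.81464.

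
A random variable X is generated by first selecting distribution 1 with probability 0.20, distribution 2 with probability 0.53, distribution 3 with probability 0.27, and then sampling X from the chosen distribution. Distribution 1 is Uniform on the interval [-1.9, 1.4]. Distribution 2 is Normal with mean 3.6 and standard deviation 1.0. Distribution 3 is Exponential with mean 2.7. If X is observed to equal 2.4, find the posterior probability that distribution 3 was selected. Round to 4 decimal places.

0.2854

Likelihoods f(2.4 | ·): 1: 0; 2: 0.194186; 3: 0.152264.
Posterior ∝ prior × likelihood. Numerator for 3: 0.27·0.152264 = 0.0411112.
Normalizing constant: 0.2·0 + 0.53·0.194186 + 0.27·0.152264 = 0.14403.
P(3 | observation) = 0.0411112 / 0.14403 = 0.285436.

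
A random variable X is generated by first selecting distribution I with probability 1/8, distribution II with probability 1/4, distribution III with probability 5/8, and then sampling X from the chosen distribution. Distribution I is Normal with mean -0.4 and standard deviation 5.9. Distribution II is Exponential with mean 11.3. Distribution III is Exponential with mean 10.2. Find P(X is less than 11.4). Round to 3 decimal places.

0.702

Conditional on each component, P(X < 11.4): I: 0.97725; II: 0.635362; III: 0.672952.
By total probability, P(X < 11.4) = 0.125·0.97725 + 0.25·0.635362 + 0.625·0.672952 = 0.701591.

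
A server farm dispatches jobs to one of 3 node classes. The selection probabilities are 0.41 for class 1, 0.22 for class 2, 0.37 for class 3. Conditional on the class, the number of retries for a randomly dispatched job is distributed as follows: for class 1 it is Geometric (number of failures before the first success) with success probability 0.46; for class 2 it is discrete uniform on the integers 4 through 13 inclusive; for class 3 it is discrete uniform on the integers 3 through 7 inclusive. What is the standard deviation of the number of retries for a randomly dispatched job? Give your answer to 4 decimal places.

Per component, 1: μ=1.17391, E[X²]=3.93006; 2: μ=8.5, E[X²]=80.5; 3: μ=5, E[X²]=27.
E[X] = 0.41·1.17391 + 0.22·8.5 + 0.37·5 = 4.2013.
E[X²] = 0.41·3.93006 + 0.22·80.5 + 0.37·27 = 29.3113.
Var(X) = E[X²] − (E[X])² = 29.3113 − 17.651 = 11.6604.
SD(X) = √11.6604 = 3.41473.

3.4147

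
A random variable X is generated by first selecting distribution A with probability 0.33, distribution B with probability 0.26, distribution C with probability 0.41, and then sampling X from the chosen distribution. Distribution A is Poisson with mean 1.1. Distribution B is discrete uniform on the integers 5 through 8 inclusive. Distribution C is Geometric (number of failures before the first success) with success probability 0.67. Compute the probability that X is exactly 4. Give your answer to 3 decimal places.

Conditional on each component, P(X = 4): A: 0.0203065; B: 0; C: 0.00794567.
By total probability, P(X = 4) = 0.33·0.0203065 + 0.26·0 + 0.41·0.00794567 = 0.00995888.

0.010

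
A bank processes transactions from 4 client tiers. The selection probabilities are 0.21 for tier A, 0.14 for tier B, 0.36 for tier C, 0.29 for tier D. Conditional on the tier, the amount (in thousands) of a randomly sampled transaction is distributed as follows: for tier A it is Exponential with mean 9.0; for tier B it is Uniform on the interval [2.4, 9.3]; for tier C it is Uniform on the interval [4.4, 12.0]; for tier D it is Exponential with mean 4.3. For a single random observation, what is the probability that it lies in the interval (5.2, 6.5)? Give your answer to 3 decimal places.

0.126

Conditional on each tier, P(5.2 < X < 6.5): A: 0.0754722; B: 0.188406; C: 0.171053; D: 0.0778547.
By total probability, P(5.2 < X < 6.5) = 0.21·0.0754722 + 0.14·0.188406 + 0.36·0.171053 + 0.29·0.0778547 = 0.126383.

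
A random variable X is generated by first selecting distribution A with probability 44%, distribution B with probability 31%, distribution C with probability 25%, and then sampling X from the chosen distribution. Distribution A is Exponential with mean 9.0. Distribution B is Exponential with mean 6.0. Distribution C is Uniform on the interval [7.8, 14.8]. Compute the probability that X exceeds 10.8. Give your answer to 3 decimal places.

0.327

Conditional on each component, P(X > 10.8): A: 0.301194; B: 0.165299; C: 0.571429.
By total probability, P(X > 10.8) = 0.44·0.301194 + 0.31·0.165299 + 0.25·0.571429 = 0.326625.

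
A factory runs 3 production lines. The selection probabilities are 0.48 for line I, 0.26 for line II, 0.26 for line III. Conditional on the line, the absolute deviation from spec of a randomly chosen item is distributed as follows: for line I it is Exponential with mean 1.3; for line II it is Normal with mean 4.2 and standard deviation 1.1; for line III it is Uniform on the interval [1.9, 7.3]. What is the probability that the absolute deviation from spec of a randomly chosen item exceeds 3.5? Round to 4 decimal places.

0.4073

Conditional on each line, P(X > 3.5): I: 0.0677245; II: 0.73773; III: 0.703704.
By total probability, P(X > 3.5) = 0.48·0.0677245 + 0.26·0.73773 + 0.26·0.703704 = 0.407281.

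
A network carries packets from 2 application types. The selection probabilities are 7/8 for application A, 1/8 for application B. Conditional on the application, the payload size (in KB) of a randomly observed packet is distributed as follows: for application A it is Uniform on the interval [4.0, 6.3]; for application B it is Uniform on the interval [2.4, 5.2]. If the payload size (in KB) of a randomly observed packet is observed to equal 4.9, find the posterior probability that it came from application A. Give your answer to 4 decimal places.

Likelihoods f(4.9 | ·): A: 0.434783; B: 0.357143.
Posterior ∝ prior × likelihood. Numerator for A: 0.875·0.434783 = 0.380435.
Normalizing constant: 0.875·0.434783 + 0.125·0.357143 = 0.425078.
P(A | observation) = 0.380435 / 0.425078 = 0.894977.

0.8950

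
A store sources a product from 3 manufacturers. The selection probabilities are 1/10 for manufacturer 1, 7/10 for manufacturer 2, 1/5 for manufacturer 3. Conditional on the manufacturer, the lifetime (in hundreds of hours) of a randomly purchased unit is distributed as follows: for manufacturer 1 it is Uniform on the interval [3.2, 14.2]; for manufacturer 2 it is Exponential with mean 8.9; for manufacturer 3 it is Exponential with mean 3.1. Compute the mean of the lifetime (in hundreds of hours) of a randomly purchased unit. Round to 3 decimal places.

7.720

Component means — 1: 8.7; 2: 8.9; 3: 3.1.
E[X] = 0.1·8.7 + 0.7·8.9 + 0.2·3.1 = 7.72.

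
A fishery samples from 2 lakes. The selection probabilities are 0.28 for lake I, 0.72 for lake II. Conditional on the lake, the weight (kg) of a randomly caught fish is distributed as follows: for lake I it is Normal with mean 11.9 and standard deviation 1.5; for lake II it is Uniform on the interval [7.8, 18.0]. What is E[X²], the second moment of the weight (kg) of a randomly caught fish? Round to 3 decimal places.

166.338

For each component E[X²] = Var + (mean)², giving I: 143.86; II: 175.08.
Overall E[X²] = 0.28·143.86 + 0.72·175.08 = 166.338.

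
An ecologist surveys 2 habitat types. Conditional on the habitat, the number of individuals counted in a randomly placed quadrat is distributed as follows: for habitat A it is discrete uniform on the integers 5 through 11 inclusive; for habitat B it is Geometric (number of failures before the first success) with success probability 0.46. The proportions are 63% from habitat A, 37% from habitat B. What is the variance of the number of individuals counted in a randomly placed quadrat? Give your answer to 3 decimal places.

Per component, A: μ=8, E[X²]=68; B: μ=1.17391, E[X²]=3.93006.
E[X] = 0.63·8 + 0.37·1.17391 = 5.47435.
E[X²] = 0.63·68 + 0.37·3.93006 = 44.2941.
Var(X) = E[X²] − (E[X])² = 44.2941 − 29.9685 = 14.3256.

14.326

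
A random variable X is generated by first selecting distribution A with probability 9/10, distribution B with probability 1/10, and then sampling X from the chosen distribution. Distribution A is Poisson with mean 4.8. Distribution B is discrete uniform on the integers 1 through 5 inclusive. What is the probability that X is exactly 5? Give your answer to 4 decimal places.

Conditional on each component, P(X = 5): A: 0.174748; B: 0.2.
By total probability, P(X = 5) = 0.9·0.174748 + 0.1·0.2 = 0.177273.

0.1773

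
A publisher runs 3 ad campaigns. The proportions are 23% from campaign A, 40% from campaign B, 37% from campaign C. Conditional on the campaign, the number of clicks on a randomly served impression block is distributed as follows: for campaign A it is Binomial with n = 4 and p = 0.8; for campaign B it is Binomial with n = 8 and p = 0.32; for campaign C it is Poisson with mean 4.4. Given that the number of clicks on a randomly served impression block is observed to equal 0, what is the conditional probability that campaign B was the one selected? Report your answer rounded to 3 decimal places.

Likelihoods P(X=0 | ·): A: 0.0016; B: 0.0457163; C: 0.0122773.
Posterior ∝ prior × likelihood. Numerator for B: 0.4·0.0457163 = 0.0182865.
Normalizing constant: 0.23·0.0016 + 0.4·0.0457163 + 0.37·0.0122773 = 0.0231971.
P(B | observation) = 0.0182865 / 0.0231971 = 0.788309.

0.788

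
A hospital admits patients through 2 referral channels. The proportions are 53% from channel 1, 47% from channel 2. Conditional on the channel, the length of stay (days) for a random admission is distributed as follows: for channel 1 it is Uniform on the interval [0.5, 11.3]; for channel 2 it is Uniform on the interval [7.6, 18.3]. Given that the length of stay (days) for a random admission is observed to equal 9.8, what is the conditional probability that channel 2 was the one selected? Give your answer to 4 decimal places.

0.4723

Likelihoods f(9.8 | ·): 1: 0.0925926; 2: 0.0934579.
Posterior ∝ prior × likelihood. Numerator for 2: 0.47·0.0934579 = 0.0439252.
Normalizing constant: 0.53·0.0925926 + 0.47·0.0934579 = 0.0929993.
P(2 | observation) = 0.0439252 / 0.0929993 = 0.472318.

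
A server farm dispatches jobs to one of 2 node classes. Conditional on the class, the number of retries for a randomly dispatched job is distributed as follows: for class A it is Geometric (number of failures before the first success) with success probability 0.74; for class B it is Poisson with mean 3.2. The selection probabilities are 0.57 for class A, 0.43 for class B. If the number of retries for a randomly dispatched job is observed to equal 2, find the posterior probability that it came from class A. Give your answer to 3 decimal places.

Likelihoods P(X=2 | ·): A: 0.050024; B: 0.208702.
Posterior ∝ prior × likelihood. Numerator for A: 0.57·0.050024 = 0.0285137.
Normalizing constant: 0.57·0.050024 + 0.43·0.208702 = 0.118256.
P(A | observation) = 0.0285137 / 0.118256 = 0.241119.

0.241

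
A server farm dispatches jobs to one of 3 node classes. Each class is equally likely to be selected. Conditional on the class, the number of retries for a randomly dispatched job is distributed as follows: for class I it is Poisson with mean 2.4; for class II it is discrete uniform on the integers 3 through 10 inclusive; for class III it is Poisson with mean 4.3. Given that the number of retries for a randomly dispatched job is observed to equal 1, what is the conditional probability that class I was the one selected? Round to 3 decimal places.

Likelihoods P(X=1 | ·): I: 0.217723; II: 0; III: 0.0583448.
Posterior ∝ prior × likelihood. Numerator for I: 0.333333·0.217723 = 0.0725744.
Normalizing constant: 0.333333·0.217723 + 0.333333·0 + 0.333333·0.0583448 = 0.0920226.
P(I | observation) = 0.0725744 / 0.0920226 = 0.788658.

0.789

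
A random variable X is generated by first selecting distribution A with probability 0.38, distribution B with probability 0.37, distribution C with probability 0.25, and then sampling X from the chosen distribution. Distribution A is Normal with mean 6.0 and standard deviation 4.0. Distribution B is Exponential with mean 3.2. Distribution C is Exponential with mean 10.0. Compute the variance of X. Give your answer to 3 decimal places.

Per component, A: μ=6, E[X²]=52; B: μ=3.2, E[X²]=20.48; C: μ=10, E[X²]=200.
E[X] = 0.38·6 + 0.37·3.2 + 0.25·10 = 5.964.
E[X²] = 0.38·52 + 0.37·20.48 + 0.25·200 = 77.3376.
Var(X) = E[X²] − (E[X])² = 77.3376 − 35.5693 = 41.7683.

41.768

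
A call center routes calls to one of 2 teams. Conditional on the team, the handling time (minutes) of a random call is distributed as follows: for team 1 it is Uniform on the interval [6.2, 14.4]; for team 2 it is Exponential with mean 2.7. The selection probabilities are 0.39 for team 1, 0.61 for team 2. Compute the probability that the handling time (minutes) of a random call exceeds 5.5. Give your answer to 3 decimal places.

Conditional on each team, P(X > 5.5): 1: 1; 2: 0.130415.
By total probability, P(X > 5.5) = 0.39·1 + 0.61·0.130415 = 0.469553.

0.470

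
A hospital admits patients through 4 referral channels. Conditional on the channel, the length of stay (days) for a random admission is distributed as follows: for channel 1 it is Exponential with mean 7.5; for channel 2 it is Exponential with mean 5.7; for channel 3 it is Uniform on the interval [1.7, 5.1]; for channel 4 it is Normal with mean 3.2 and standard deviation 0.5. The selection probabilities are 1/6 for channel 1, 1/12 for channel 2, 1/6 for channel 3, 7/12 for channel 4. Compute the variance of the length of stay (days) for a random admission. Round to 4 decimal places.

Per component, 1: μ=7.5, E[X²]=112.5; 2: μ=5.7, E[X²]=64.98; 3: μ=3.4, E[X²]=12.5233; 4: μ=3.2, E[X²]=10.49.
E[X] = 0.166667·7.5 + 0.0833333·5.7 + 0.166667·3.4 + 0.583333·3.2 = 4.15833.
E[X²] = 0.166667·112.5 + 0.0833333·64.98 + 0.166667·12.5233 + 0.583333·10.49 = 32.3714.
Var(X) = E[X²] − (E[X])² = 32.3714 − 17.2917 = 15.0797.

15.0797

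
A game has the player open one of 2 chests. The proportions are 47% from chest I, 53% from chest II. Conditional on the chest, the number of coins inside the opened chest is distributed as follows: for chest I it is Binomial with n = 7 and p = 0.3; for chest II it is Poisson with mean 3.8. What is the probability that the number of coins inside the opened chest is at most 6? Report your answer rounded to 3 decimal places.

Conditional on each chest, P(X ≤ 6): I: 0.999781; II: 0.909108.
By total probability, P(X ≤ 6) = 0.47·0.999781 + 0.53·0.909108 = 0.951724.

0.952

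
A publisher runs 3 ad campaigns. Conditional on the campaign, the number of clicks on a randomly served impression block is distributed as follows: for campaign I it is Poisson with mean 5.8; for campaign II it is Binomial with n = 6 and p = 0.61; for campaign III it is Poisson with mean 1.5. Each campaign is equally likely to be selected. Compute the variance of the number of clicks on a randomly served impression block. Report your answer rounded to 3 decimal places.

5.991

Per component, I: μ=5.8, E[X²]=39.44; II: μ=3.66, E[X²]=14.823; III: μ=1.5, E[X²]=3.75.
E[X] = 0.333333·5.8 + 0.333333·3.66 + 0.333333·1.5 = 3.65333.
E[X²] = 0.333333·39.44 + 0.333333·14.823 + 0.333333·3.75 = 19.3377.
Var(X) = E[X²] − (E[X])² = 19.3377 − 13.3468 = 5.99082.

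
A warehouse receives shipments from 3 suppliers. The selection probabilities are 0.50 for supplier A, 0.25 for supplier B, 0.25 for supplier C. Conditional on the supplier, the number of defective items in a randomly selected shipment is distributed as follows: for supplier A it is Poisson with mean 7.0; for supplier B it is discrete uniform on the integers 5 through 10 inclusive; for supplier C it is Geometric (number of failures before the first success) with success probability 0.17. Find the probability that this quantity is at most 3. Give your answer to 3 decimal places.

0.172

Conditional on each supplier, P(X ≤ 3): A: 0.0817654; B: 0; C: 0.525417.
By total probability, P(X ≤ 3) = 0.5·0.0817654 + 0.25·0 + 0.25·0.525417 = 0.172237.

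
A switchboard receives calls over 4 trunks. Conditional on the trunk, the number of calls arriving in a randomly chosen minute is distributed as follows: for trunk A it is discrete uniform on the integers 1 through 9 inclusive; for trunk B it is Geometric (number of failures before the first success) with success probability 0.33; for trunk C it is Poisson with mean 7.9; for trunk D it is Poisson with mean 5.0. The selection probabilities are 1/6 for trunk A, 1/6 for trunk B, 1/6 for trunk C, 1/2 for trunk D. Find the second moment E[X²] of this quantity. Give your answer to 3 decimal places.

33.709

For each component E[X²] = Var + (mean)², giving A: 31.6667; B: 10.2746; C: 70.31; D: 30.
Overall E[X²] = 0.166667·31.6667 + 0.166667·10.2746 + 0.166667·70.31 + 0.5·30 = 33.7085.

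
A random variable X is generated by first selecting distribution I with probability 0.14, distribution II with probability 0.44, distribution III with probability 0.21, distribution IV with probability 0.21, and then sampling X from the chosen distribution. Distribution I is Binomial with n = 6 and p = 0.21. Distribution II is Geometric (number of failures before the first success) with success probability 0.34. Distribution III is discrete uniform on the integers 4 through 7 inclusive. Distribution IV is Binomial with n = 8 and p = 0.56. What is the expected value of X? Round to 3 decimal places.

3.126

Component means — I: 1.26; II: 1.94118; III: 5.5; IV: 4.48.
E[X] = 0.14·1.26 + 0.44·1.94118 + 0.21·5.5 + 0.21·4.48 = 3.12632.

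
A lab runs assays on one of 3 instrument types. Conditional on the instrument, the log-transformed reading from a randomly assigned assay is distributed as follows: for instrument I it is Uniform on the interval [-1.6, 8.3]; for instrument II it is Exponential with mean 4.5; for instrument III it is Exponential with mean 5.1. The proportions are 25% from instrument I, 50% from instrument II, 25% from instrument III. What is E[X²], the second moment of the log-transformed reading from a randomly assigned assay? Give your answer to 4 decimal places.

38.1025

For each component E[X²] = Var + (mean)², giving I: 19.39; II: 40.5; III: 52.02.
Overall E[X²] = 0.25·19.39 + 0.5·40.5 + 0.25·52.02 = 38.1025.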